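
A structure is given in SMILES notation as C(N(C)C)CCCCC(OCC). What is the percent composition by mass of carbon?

69.31%

Atom tally by fragment:
  (CH3)2NCH2 → C:3 H:8 N:1
  CH2 → C:1 H:2
  CH2 → C:1 H:2
  CH2 → C:1 H:2
  CH2 → C:1 H:2
  CH2OC2H5 → C:3 H:7 O:1
Element totals:
  C: 10
  H: 23
  N: 1
  O: 1
Molecular formula: C10H23NO.
Molar mass = 173.300 g/mol.
Mass from C: 10 × 12.011 = 120.110 g/mol.
%C = 120.110 / 173.300 × 100 = 69.31%.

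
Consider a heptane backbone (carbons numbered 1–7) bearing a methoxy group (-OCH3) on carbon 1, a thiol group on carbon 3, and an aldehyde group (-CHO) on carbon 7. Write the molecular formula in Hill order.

C9H18O2S

Atom tally by fragment:
  CH3OCH2 → C:2 H:5 O:1
  CH2 → C:1 H:2
  CH(SH) → C:1 H:2 S:1
  CH2 → C:1 H:2
  CH2 → C:1 H:2
  CH2 → C:1 H:2
  CH2CHO → C:2 H:3 O:1
Element totals:
  C: 9
  H: 18
  O: 2
  S: 1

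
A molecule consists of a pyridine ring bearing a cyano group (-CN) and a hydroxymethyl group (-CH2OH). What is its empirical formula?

C7H6N2O

Atom tally by fragment:
  pyridine ring core → C:5 H:5 N:1
  (− 2 ring H displaced by substituents)
  + CN → C:1 N:1
  + CH2OH → C:1 H:3 O:1
Element totals:
  C: 7
  H: 6
  N: 2
  O: 1
Molecular formula: C7H6N2O.
gcd of subscripts (7, 6, 2, 1) = 1, so the empirical formula equals the molecular formula.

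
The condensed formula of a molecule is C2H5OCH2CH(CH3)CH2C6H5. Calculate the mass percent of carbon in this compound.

80.85%

Atom tally by fragment:
  C2H5OCH2 → C:3 H:7 O:1
  CH(CH3) → C:2 H:4
  CH2C6H5 → C:7 H:7
Element totals:
  C: 12
  H: 18
  O: 1
Molecular formula: C12H18O.
Molar mass = 178.275 g/mol.
Mass from C: 12 × 12.011 = 144.132 g/mol.
%C = 144.132 / 178.275 × 100 = 80.85%.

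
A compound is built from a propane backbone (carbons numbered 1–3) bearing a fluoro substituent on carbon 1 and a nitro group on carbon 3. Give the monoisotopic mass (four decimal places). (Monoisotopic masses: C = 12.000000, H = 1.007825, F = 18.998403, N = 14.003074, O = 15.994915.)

107.0383

Atom tally by fragment:
  FCH2 → C:1 H:2 F:1
  CH2 → C:1 H:2
  CH2NO2 → C:1 H:2 N:1 O:2
Element totals:
  C: 3
  H: 6
  F: 1
  N: 1
  O: 2
Molecular formula: C3H6FNO2.
  M = 3(12.0) + 6(1.007825) + 18.998403 + 14.003074 + 2(15.994915)
    = 36.000000 + 6.046950 + 18.998403 + 14.003074 + 31.989830 = 107.038257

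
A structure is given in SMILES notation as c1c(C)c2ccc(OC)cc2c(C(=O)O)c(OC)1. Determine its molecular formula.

Atom tally by fragment:
  naphthalene ring system core → C:10 H:8
  (− 4 ring H displaced by substituents)
  + CH3 → C:1 H:3
  + OCH3 → C:1 H:3 O:1
  + COOH → C:1 H:1 O:2
  + OCH3 → C:1 H:3 O:1
Element totals:
  C: 14
  H: 14
  O: 4

C14H14O4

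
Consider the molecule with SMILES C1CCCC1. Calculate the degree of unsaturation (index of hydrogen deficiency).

1

Atom tally by fragment:
  cyclopentane ring core → C:5 H:10
Element totals:
  C: 5
  H: 10
Molecular formula: C5H10.
DoU = (2C + 2 + N − H − X) / 2 = (2·5 + 2 + 0 − 10 − 0) / 2 = 1.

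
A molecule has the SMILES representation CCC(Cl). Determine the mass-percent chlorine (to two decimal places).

45.14%

Atom tally by fragment:
  CH3 → C:1 H:3
  CH2 → C:1 H:2
  CH2Cl → C:1 H:2 Cl:1
Element totals:
  C: 3
  H: 7
  Cl: 1
Molecular formula: C3H7Cl.
Molar mass = 78.539 g/mol.
Mass from Cl: 1 × 35.45 = 35.450 g/mol.
%Cl = 35.450 / 78.539 × 100 = 45.14%.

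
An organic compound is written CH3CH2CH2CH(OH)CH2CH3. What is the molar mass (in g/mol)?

Atom tally by fragment:
  CH3 → C:1 H:3
  CH2 → C:1 H:2
  CH2 → C:1 H:2
  CH(OH) → C:1 H:2 O:1
  CH2 → C:1 H:2
  CH3 → C:1 H:3
Element totals:
  C: 6
  H: 14
  O: 1
Molecular formula: C6H14O.
  M = 6(12.011) + 14(1.008) + 15.999
    = 72.066 + 14.112 + 15.999 = 102.177

102.18 g/mol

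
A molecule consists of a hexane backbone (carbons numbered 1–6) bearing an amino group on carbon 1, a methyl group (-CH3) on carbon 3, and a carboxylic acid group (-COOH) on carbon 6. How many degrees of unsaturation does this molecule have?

1

Atom tally by fragment:
  H2NCH2 → C:1 H:4 N:1
  CH2 → C:1 H:2
  CH(CH3) → C:2 H:4
  CH2 → C:1 H:2
  CH2 → C:1 H:2
  CH2COOH → C:2 H:3 O:2
Element totals:
  C: 8
  H: 17
  N: 1
  O: 2
Molecular formula: C8H17NO2.
DoU = (2C + 2 + N − H − X) / 2 = (2·8 + 2 + 1 − 17 − 0) / 2 = 1.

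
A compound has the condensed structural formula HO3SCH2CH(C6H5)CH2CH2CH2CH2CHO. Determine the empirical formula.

C13H18O4S

Element totals:
  C: 13
  H: 18
  O: 4
  S: 1
Molecular formula: C13H18O4S.
gcd of subscripts (13, 18, 4, 1) = 1, so the empirical formula equals the molecular formula.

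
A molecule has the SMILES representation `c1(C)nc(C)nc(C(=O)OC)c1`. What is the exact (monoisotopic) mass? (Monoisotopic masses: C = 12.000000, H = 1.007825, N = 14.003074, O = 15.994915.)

166.0742

Atom tally by fragment:
  pyrimidine ring core → C:4 H:4 N:2
  (− 3 ring H displaced by substituents)
  + CH3 → C:1 H:3
  + CH3 → C:1 H:3
  + COOCH3 → C:2 H:3 O:2
Element totals:
  C: 8
  H: 10
  N: 2
  O: 2
Molecular formula: C8H10N2O2.
  M = 8(12.0) + 10(1.007825) + 2(14.003074) + 2(15.994915)
    = 96.000000 + 10.078250 + 28.006148 + 31.989830 = 166.074228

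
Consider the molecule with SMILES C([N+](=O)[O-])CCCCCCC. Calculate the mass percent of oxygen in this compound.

20.10%

Atom tally by fragment:
  O2NCH2 → C:1 H:2 N:1 O:2
  CH2 → C:1 H:2
  CH2 → C:1 H:2
  CH2 → C:1 H:2
  CH2 → C:1 H:2
  CH2 → C:1 H:2
  CH2 → C:1 H:2
  CH3 → C:1 H:3
Element totals:
  C: 8
  H: 17
  N: 1
  O: 2
Molecular formula: C8H17NO2.
Molar mass = 159.229 g/mol.
Mass from O: 2 × 15.999 = 31.998 g/mol.
%O = 31.998 / 159.229 × 100 = 20.10%.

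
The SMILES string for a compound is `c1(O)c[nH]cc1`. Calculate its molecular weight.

83.09 g/mol

Atom tally by fragment:
  pyrrole ring core → C:4 H:5 N:1
  (− 1 ring H displaced by substituents)
  + OH → O:1 H:1
Element totals:
  C: 4
  H: 5
  N: 1
  O: 1
Molecular formula: C4H5NO.
  M = 4(12.011) + 5(1.008) + 14.007 + 15.999
    = 48.044 + 5.040 + 14.007 + 15.999 = 83.090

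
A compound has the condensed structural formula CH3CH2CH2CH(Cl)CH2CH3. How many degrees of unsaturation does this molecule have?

0

Element totals:
  C: 6
  H: 13
  Cl: 1
Molecular formula: C6H13Cl.
DoU = (2C + 2 + N − H − X) / 2 = (2·6 + 2 + 0 − 13 − 1) / 2 = 0.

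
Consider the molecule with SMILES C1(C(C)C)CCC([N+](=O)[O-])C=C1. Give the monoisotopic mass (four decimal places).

169.1103

Atom tally by fragment:
  cyclohexene ring core → C:6 H:10
  (− 2 ring H displaced by substituents)
  + CH(CH3)2 → C:3 H:7
  + NO2 → N:1 O:2
Element totals:
  C: 9
  H: 15
  N: 1
  O: 2
Molecular formula: C9H15NO2.
  M = 9(12.0) + 15(1.007825) + 14.003074 + 2(15.994915)
    = 108.000000 + 15.117375 + 14.003074 + 31.989830 = 169.110279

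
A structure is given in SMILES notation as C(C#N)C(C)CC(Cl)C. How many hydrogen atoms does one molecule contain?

12

Atom tally by fragment:
  NCCH2 → C:2 H:2 N:1
  CH(CH3) → C:2 H:4
  CH2 → C:1 H:2
  CH(Cl) → C:1 H:1 Cl:1
  CH3 → C:1 H:3
Element totals:
  C: 7
  H: 12
  Cl: 1
  N: 1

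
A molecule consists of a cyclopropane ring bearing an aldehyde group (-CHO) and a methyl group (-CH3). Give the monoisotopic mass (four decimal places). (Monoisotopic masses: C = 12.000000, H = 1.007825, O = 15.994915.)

Atom tally by fragment:
  cyclopropane ring core → C:3 H:6
  (− 2 ring H displaced by substituents)
  + CHO → C:1 H:1 O:1
  + CH3 → C:1 H:3
Element totals:
  C: 5
  H: 8
  O: 1
Molecular formula: C5H8O.
  M = 5(12.0) + 8(1.007825) + 15.994915
    = 60.000000 + 8.062600 + 15.994915 = 84.057515

84.0575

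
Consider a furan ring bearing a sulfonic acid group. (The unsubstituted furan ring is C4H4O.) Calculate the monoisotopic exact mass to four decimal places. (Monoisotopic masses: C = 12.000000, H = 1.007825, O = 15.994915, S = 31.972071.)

Atom tally by fragment:
  furan ring core → C:4 H:4 O:1
  (− 1 ring H displaced by substituents)
  + SO3H → S:1 O:3 H:1
Element totals:
  C: 4
  H: 4
  O: 4
  S: 1
Molecular formula: C4H4O4S.
  M = 4(12.0) + 4(1.007825) + 4(15.994915) + 31.972071
    = 48.000000 + 4.031300 + 63.979660 + 31.972071 = 147.983031

147.9830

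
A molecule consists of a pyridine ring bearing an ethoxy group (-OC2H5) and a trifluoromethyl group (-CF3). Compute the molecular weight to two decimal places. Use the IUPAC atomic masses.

191.15 g/mol

Atom tally by fragment:
  pyridine ring core → C:5 H:5 N:1
  (− 2 ring H displaced by substituents)
  + OC2H5 → C:2 H:5 O:1
  + CF3 → C:1 F:3
Element totals:
  C: 8
  H: 8
  F: 3
  N: 1
  O: 1
Molecular formula: C8H8F3NO.
  M = 8(12.011) + 8(1.008) + 3(18.998) + 14.007 + 15.999
    = 96.088 + 8.064 + 56.994 + 14.007 + 15.999 = 191.152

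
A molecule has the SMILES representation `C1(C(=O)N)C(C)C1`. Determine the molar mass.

Atom tally by fragment:
  cyclopropane ring core → C:3 H:6
  (− 2 ring H displaced by substituents)
  + CONH2 → C:1 H:2 O:1 N:1
  + CH3 → C:1 H:3
Element totals:
  C: 5
  H: 9
  N: 1
  O: 1
Molecular formula: C5H9NO.
  M = 5(12.011) + 9(1.008) + 14.007 + 15.999
    = 60.055 + 9.072 + 14.007 + 15.999 = 99.133

99.13 g/mol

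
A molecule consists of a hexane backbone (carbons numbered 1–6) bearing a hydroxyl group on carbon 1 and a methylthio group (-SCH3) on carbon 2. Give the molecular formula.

C7H16OS

Atom tally by fragment:
  HOCH2 → C:1 H:3 O:1
  CH(SCH3) → C:2 H:4 S:1
  CH2 → C:1 H:2
  CH2 → C:1 H:2
  CH2 → C:1 H:2
  CH3 → C:1 H:3
Element totals:
  C: 7
  H: 16
  O: 1
  S: 1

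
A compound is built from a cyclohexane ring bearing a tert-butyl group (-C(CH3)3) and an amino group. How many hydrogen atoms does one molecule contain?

21

Atom tally by fragment:
  cyclohexane ring core → C:6 H:12
  (− 2 ring H displaced by substituents)
  + C(CH3)3 → C:4 H:9
  + NH2 → N:1 H:2
Element totals:
  C: 10
  H: 21
  N: 1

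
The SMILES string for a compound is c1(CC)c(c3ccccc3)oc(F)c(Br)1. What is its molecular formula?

C12H10BrFO

Atom tally by fragment:
  furan ring core → C:4 H:4 O:1
  (− 4 ring H displaced by substituents)
  + C2H5 → C:2 H:5
  + C6H5 → C:6 H:5
  + F → F:1
  + Br → Br:1
Element totals:
  C: 12
  H: 10
  Br: 1
  F: 1
  O: 1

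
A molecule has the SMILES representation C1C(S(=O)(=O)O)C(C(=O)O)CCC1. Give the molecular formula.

C7H12O5S

Atom tally by fragment:
  cyclohexane ring core → C:6 H:12
  (− 2 ring H displaced by substituents)
  + SO3H → S:1 O:3 H:1
  + COOH → C:1 H:1 O:2
Element totals:
  C: 7
  H: 12
  O: 5
  S: 1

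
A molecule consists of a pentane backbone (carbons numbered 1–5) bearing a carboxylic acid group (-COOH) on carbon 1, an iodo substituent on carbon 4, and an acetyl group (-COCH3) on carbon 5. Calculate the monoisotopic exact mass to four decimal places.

283.9909

Atom tally by fragment:
  HOOCCH2 → C:2 H:3 O:2
  CH2 → C:1 H:2
  CH2 → C:1 H:2
  CH(I) → C:1 H:1 I:1
  CH2COCH3 → C:3 H:5 O:1
Element totals:
  C: 8
  H: 13
  I: 1
  O: 3
Molecular formula: C8H13IO3.
  M = 8(12.0) + 13(1.007825) + 126.904472 + 3(15.994915)
    = 96.000000 + 13.101725 + 126.904472 + 47.984745 = 283.990942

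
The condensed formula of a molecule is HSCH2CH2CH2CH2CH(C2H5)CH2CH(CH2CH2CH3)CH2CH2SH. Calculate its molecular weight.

262.51 g/mol

Element totals:
  C: 14
  H: 30
  S: 2
Molecular formula: C14H30S2.
  M = 14(12.011) + 30(1.008) + 2(32.06)
    = 168.154 + 30.240 + 64.120 = 262.514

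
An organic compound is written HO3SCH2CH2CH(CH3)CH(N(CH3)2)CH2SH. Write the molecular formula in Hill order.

Atom tally by fragment:
  HO3SCH2 → C:1 H:3 S:1 O:3
  CH2 → C:1 H:2
  CH(CH3) → C:2 H:4
  CH(N(CH3)2) → C:3 H:7 N:1
  CH2SH → C:1 H:3 S:1
Element totals:
  C: 8
  H: 19
  N: 1
  O: 3
  S: 2

C8H19NO3S2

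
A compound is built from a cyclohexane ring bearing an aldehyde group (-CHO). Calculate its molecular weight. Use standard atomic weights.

112.17 g/mol

Atom tally by fragment:
  cyclohexane ring core → C:6 H:12
  (− 1 ring H displaced by substituents)
  + CHO → C:1 H:1 O:1
Element totals:
  C: 7
  H: 12
  O: 1
Molecular formula: C7H12O.
  M = 7(12.011) + 12(1.008) + 15.999
    = 84.077 + 12.096 + 15.999 = 112.172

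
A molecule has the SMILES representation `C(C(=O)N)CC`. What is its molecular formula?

C4H9NO

Atom tally by fragment:
  H2NOCCH2 → C:2 H:4 O:1 N:1
  CH2 → C:1 H:2
  CH3 → C:1 H:3
Element totals:
  C: 4
  H: 9
  N: 1
  O: 1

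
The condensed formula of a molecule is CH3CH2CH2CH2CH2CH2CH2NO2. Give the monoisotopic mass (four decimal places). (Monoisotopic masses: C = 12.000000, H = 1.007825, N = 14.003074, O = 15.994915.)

145.1103

Atom tally by fragment:
  CH3 → C:1 H:3
  CH2 → C:1 H:2
  CH2 → C:1 H:2
  CH2 → C:1 H:2
  CH2 → C:1 H:2
  CH2 → C:1 H:2
  CH2NO2 → C:1 H:2 N:1 O:2
Element totals:
  C: 7
  H: 15
  N: 1
  O: 2
Molecular formula: C7H15NO2.
  M = 7(12.0) + 15(1.007825) + 14.003074 + 2(15.994915)
    = 84.000000 + 15.117375 + 14.003074 + 31.989830 = 145.110279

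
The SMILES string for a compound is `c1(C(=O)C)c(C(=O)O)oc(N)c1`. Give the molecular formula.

Atom tally by fragment:
  furan ring core → C:4 H:4 O:1
  (− 3 ring H displaced by substituents)
  + COCH3 → C:2 H:3 O:1
  + COOH → C:1 H:1 O:2
  + NH2 → N:1 H:2
Element totals:
  C: 7
  H: 7
  N: 1
  O: 4

C7H7NO4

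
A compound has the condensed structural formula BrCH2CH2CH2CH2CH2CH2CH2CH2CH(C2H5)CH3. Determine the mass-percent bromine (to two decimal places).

Element totals:
  C: 12
  H: 25
  Br: 1
Molecular formula: C12H25Br.
Molar mass = 249.236 g/mol.
Mass from Br: 1 × 79.904 = 79.904 g/mol.
%Br = 79.904 / 249.236 × 100 = 32.06%.

32.06%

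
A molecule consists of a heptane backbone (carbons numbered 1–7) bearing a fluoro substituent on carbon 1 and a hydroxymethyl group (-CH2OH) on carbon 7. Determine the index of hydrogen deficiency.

0

Atom tally by fragment:
  FCH2 → C:1 H:2 F:1
  CH2 → C:1 H:2
  CH2 → C:1 H:2
  CH2 → C:1 H:2
  CH2 → C:1 H:2
  CH2 → C:1 H:2
  CH2CH2OH → C:2 H:5 O:1
Element totals:
  C: 8
  H: 17
  F: 1
  O: 1
Molecular formula: C8H17FO.
DoU = (2C + 2 + N − H − X) / 2 = (2·8 + 2 + 0 − 17 − 1) / 2 = 0.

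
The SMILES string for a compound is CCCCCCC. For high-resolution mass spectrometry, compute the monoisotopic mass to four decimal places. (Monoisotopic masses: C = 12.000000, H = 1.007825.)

Atom tally by fragment:
  CH3 → C:1 H:3
  CH2 → C:1 H:2
  CH2 → C:1 H:2
  CH2 → C:1 H:2
  CH2 → C:1 H:2
  CH2 → C:1 H:2
  CH3 → C:1 H:3
Element totals:
  C: 7
  H: 16
Molecular formula: C7H16.
  M = 7(12.0) + 16(1.007825)
    = 84.000000 + 16.125200 = 100.125200

100.1252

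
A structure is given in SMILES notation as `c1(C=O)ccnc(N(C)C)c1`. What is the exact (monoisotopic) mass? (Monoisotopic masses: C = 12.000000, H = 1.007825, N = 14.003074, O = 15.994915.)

150.0793

Atom tally by fragment:
  pyridine ring core → C:5 H:5 N:1
  (− 2 ring H displaced by substituents)
  + CHO → C:1 H:1 O:1
  + N(CH3)2 → N:1 C:2 H:6
Element totals:
  C: 8
  H: 10
  N: 2
  O: 1
Molecular formula: C8H10N2O.
  M = 8(12.0) + 10(1.007825) + 2(14.003074) + 15.994915
    = 96.000000 + 10.078250 + 28.006148 + 15.994915 = 150.079313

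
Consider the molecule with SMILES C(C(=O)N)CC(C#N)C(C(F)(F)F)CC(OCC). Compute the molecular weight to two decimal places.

Atom tally by fragment:
  H2NOCCH2 → C:2 H:4 O:1 N:1
  CH2 → C:1 H:2
  CH(CN) → C:2 H:1 N:1
  CH(CF3) → C:2 H:1 F:3
  CH2 → C:1 H:2
  CH2OC2H5 → C:3 H:7 O:1
Element totals:
  C: 11
  H: 17
  F: 3
  N: 2
  O: 2
Molecular formula: C11H17F3N2O2.
  M = 11(12.011) + 17(1.008) + 3(18.998) + 2(14.007) + 2(15.999)
    = 132.121 + 17.136 + 56.994 + 28.014 + 31.998 = 266.263

266.26 g/mol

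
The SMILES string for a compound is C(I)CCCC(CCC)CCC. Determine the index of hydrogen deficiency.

Atom tally by fragment:
  ICH2 → C:1 H:2 I:1
  CH2 → C:1 H:2
  CH2 → C:1 H:2
  CH2 → C:1 H:2
  CH(CH2CH2CH3) → C:4 H:8
  CH2 → C:1 H:2
  CH2 → C:1 H:2
  CH3 → C:1 H:3
Element totals:
  C: 11
  H: 23
  I: 1
Molecular formula: C11H23I.
DoU = (2C + 2 + N − H − X) / 2 = (2·11 + 2 + 0 − 23 − 1) / 2 = 0.

0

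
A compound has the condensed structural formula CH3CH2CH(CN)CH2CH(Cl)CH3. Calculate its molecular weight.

Atom tally by fragment:
  CH3 → C:1 H:3
  CH2 → C:1 H:2
  CH(CN) → C:2 H:1 N:1
  CH2 → C:1 H:2
  CH(Cl) → C:1 H:1 Cl:1
  CH3 → C:1 H:3
Element totals:
  C: 7
  H: 12
  Cl: 1
  N: 1
Molecular formula: C7H12ClN.
  M = 7(12.011) + 12(1.008) + 35.45 + 14.007
    = 84.077 + 12.096 + 35.450 + 14.007 = 145.630

145.63 g/mol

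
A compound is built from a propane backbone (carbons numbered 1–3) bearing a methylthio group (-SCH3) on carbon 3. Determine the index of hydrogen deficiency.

Atom tally by fragment:
  CH3 → C:1 H:3
  CH2 → C:1 H:2
  CH2SCH3 → C:2 H:5 S:1
Element totals:
  C: 4
  H: 10
  S: 1
Molecular formula: C4H10S.
DoU = (2C + 2 + N − H − X) / 2 = (2·4 + 2 + 0 − 10 − 0) / 2 = 0.

0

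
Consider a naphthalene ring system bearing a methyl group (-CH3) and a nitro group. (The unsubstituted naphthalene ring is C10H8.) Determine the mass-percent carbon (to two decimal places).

Atom tally by fragment:
  naphthalene ring system core → C:10 H:8
  (− 2 ring H displaced by substituents)
  + CH3 → C:1 H:3
  + NO2 → N:1 O:2
Element totals:
  C: 11
  H: 9
  N: 1
  O: 2
Molecular formula: C11H9NO2.
Molar mass = 187.198 g/mol.
Mass from C: 11 × 12.011 = 132.121 g/mol.
%C = 132.121 / 187.198 × 100 = 70.58%.

70.58%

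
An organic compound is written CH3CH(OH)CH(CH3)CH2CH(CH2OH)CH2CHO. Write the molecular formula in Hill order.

Element totals:
  C: 9
  H: 18
  O: 3

C9H18O3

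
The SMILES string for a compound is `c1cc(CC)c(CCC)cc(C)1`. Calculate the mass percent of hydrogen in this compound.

11.18%

Atom tally by fragment:
  benzene ring core → C:6 H:6
  (− 3 ring H displaced by substituents)
  + C2H5 → C:2 H:5
  + CH2CH2CH3 → C:3 H:7
  + CH3 → C:1 H:3
Element totals:
  C: 12
  H: 18
Molecular formula: C12H18.
Molar mass = 162.276 g/mol.
Mass from H: 18 × 1.008 = 18.144 g/mol.
%H = 18.144 / 162.276 × 100 = 11.18%.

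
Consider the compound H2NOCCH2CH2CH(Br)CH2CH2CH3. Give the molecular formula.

Atom tally by fragment:
  H2NOCCH2 → C:2 H:4 O:1 N:1
  CH2 → C:1 H:2
  CH(Br) → C:1 H:1 Br:1
  CH2 → C:1 H:2
  CH2 → C:1 H:2
  CH3 → C:1 H:3
Element totals:
  C: 7
  H: 14
  Br: 1
  N: 1
  O: 1

C7H14BrNO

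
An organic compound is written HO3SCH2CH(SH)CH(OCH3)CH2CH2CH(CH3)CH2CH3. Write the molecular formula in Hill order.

Atom tally by fragment:
  HO3SCH2 → C:1 H:3 S:1 O:3
  CH(SH) → C:1 H:2 S:1
  CH(OCH3) → C:2 H:4 O:1
  CH2 → C:1 H:2
  CH2 → C:1 H:2
  CH(CH3) → C:2 H:4
  CH2 → C:1 H:2
  CH3 → C:1 H:3
Element totals:
  C: 10
  H: 22
  O: 4
  S: 2

C10H22O4S2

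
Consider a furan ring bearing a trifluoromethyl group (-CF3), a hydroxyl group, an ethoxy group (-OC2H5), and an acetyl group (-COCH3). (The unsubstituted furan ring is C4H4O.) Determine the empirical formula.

Atom tally by fragment:
  furan ring core → C:4 H:4 O:1
  (− 4 ring H displaced by substituents)
  + CF3 → C:1 F:3
  + OH → O:1 H:1
  + OC2H5 → C:2 H:5 O:1
  + COCH3 → C:2 H:3 O:1
Element totals:
  C: 9
  H: 9
  F: 3
  O: 4
Molecular formula: C9H9F3O4.
gcd of subscripts (9, 3, 9, 4) = 1, so the empirical formula equals the molecular formula.

C9H9F3O4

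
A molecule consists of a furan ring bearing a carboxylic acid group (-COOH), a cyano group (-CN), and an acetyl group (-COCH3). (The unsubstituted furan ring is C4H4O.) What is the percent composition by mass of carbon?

Atom tally by fragment:
  furan ring core → C:4 H:4 O:1
  (− 3 ring H displaced by substituents)
  + COOH → C:1 H:1 O:2
  + CN → C:1 N:1
  + COCH3 → C:2 H:3 O:1
Element totals:
  C: 8
  H: 5
  N: 1
  O: 4
Molecular formula: C8H5NO4.
Molar mass = 179.131 g/mol.
Mass from C: 8 × 12.011 = 96.088 g/mol.
%C = 96.088 / 179.131 × 100 = 53.64%.

53.64%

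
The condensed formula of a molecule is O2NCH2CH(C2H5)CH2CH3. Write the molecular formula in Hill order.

C6H13NO2

Atom tally by fragment:
  O2NCH2 → C:1 H:2 N:1 O:2
  CH(C2H5) → C:3 H:6
  CH2 → C:1 H:2
  CH3 → C:1 H:3
Element totals:
  C: 6
  H: 13
  N: 1
  O: 2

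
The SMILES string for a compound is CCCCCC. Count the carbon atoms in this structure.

6

Atom tally by fragment:
  CH3 → C:1 H:3
  CH2 → C:1 H:2
  CH2 → C:1 H:2
  CH2 → C:1 H:2
  CH2 → C:1 H:2
  CH3 → C:1 H:3
Element totals:
  C: 6
  H: 14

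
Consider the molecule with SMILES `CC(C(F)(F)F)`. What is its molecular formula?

Atom tally by fragment:
  CH3 → C:1 H:3
  CH2CF3 → C:2 H:2 F:3
Element totals:
  C: 3
  H: 5
  F: 3

C3H5F3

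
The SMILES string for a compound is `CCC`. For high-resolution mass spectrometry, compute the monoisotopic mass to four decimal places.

44.0626

Atom tally by fragment:
  CH3 → C:1 H:3
  CH2 → C:1 H:2
  CH3 → C:1 H:3
Element totals:
  C: 3
  H: 8
Molecular formula: C3H8.
  M = 3(12.0) + 8(1.007825)
    = 36.000000 + 8.062600 = 44.062600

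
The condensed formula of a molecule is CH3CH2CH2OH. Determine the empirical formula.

Element totals:
  C: 3
  H: 8
  O: 1
Molecular formula: C3H8O.
gcd of subscripts (3, 8, 1) = 1, so the empirical formula equals the molecular formula.

C3H8O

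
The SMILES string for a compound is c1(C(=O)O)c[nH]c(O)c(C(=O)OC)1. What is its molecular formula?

Atom tally by fragment:
  pyrrole ring core → C:4 H:5 N:1
  (− 3 ring H displaced by substituents)
  + COOH → C:1 H:1 O:2
  + OH → O:1 H:1
  + COOCH3 → C:2 H:3 O:2
Element totals:
  C: 7
  H: 7
  N: 1
  O: 5

C7H7NO5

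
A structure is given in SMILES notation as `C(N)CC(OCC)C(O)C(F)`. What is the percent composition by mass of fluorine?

Atom tally by fragment:
  H2NCH2 → C:1 H:4 N:1
  CH2 → C:1 H:2
  CH(OC2H5) → C:3 H:6 O:1
  CH(OH) → C:1 H:2 O:1
  CH2F → C:1 H:2 F:1
Element totals:
  C: 7
  H: 16
  F: 1
  N: 1
  O: 2
Molecular formula: C7H16FNO2.
Molar mass = 165.208 g/mol.
Mass from F: 1 × 18.998 = 18.998 g/mol.
%F = 18.998 / 165.208 × 100 = 11.50%.

11.50%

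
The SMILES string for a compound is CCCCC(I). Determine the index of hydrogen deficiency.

0

Atom tally by fragment:
  CH3 → C:1 H:3
  CH2 → C:1 H:2
  CH2 → C:1 H:2
  CH2 → C:1 H:2
  CH2I → C:1 H:2 I:1
Element totals:
  C: 5
  H: 11
  I: 1
Molecular formula: C5H11I.
DoU = (2C + 2 + N − H − X) / 2 = (2·5 + 2 + 0 − 11 − 1) / 2 = 0.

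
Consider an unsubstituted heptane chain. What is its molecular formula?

Atom tally by fragment:
  CH3 → C:1 H:3
  CH2 → C:1 H:2
  CH2 → C:1 H:2
  CH2 → C:1 H:2
  CH2 → C:1 H:2
  CH2 → C:1 H:2
  CH3 → C:1 H:3
Element totals:
  C: 7
  H: 16

C7H16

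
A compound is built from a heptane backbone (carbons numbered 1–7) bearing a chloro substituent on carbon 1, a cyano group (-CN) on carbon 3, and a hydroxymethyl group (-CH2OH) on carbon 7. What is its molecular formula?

Atom tally by fragment:
  ClCH2 → C:1 H:2 Cl:1
  CH2 → C:1 H:2
  CH(CN) → C:2 H:1 N:1
  CH2 → C:1 H:2
  CH2 → C:1 H:2
  CH2 → C:1 H:2
  CH2CH2OH → C:2 H:5 O:1
Element totals:
  C: 9
  H: 16
  Cl: 1
  N: 1
  O: 1

C9H16ClNO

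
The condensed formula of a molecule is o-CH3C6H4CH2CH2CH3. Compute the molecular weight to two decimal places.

134.22 g/mol

Atom tally by fragment:
  benzene ring core → C:6 H:6
  (− 2 ring H displaced by substituents)
  + CH3 → C:1 H:3
  + CH2CH2CH3 → C:3 H:7
Element totals:
  C: 10
  H: 14
Molecular formula: C10H14.
  M = 10(12.011) + 14(1.008)
    = 120.110 + 14.112 = 134.222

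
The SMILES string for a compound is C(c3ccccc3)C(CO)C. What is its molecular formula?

Atom tally by fragment:
  C6H5CH2 → C:7 H:7
  CH(CH2OH) → C:2 H:4 O:1
  CH3 → C:1 H:3
Element totals:
  C: 10
  H: 14
  O: 1

C10H14O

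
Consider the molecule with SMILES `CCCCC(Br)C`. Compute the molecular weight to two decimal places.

165.07 g/mol

Atom tally by fragment:
  CH3 → C:1 H:3
  CH2 → C:1 H:2
  CH2 → C:1 H:2
  CH2 → C:1 H:2
  CH(Br) → C:1 H:1 Br:1
  CH3 → C:1 H:3
Element totals:
  C: 6
  H: 13
  Br: 1
Molecular formula: C6H13Br.
  M = 6(12.011) + 13(1.008) + 79.904
    = 72.066 + 13.104 + 79.904 = 165.074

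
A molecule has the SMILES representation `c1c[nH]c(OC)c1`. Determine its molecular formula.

Atom tally by fragment:
  pyrrole ring core → C:4 H:5 N:1
  (− 1 ring H displaced by substituents)
  + OCH3 → C:1 H:3 O:1
Element totals:
  C: 5
  H: 7
  N: 1
  O: 1

C5H7NO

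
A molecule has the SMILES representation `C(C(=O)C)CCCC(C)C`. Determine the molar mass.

Atom tally by fragment:
  CH3COCH2 → C:3 H:5 O:1
  CH2 → C:1 H:2
  CH2 → C:1 H:2
  CH2 → C:1 H:2
  CH(CH3) → C:2 H:4
  CH3 → C:1 H:3
Element totals:
  C: 9
  H: 18
  O: 1
Molecular formula: C9H18O.
  M = 9(12.011) + 18(1.008) + 15.999
    = 108.099 + 18.144 + 15.999 = 142.242

142.24 g/mol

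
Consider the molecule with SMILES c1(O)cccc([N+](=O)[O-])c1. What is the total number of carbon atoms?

6

Atom tally by fragment:
  benzene ring core → C:6 H:6
  (− 2 ring H displaced by substituents)
  + OH → O:1 H:1
  + NO2 → N:1 O:2
Element totals:
  C: 6
  H: 5
  N: 1
  O: 3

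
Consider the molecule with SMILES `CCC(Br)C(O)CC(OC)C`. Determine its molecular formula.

Atom tally by fragment:
  CH3 → C:1 H:3
  CH2 → C:1 H:2
  CH(Br) → C:1 H:1 Br:1
  CH(OH) → C:1 H:2 O:1
  CH2 → C:1 H:2
  CH(OCH3) → C:2 H:4 O:1
  CH3 → C:1 H:3
Element totals:
  C: 8
  H: 17
  Br: 1
  O: 2

C8H17BrO2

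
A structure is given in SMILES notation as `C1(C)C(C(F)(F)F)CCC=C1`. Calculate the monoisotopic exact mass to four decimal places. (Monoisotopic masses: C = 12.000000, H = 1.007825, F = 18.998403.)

164.0813

Atom tally by fragment:
  cyclohexene ring core → C:6 H:10
  (− 2 ring H displaced by substituents)
  + CH3 → C:1 H:3
  + CF3 → C:1 F:3
Element totals:
  C: 8
  H: 11
  F: 3
Molecular formula: C8H11F3.
  M = 8(12.0) + 11(1.007825) + 3(18.998403)
    = 96.000000 + 11.086075 + 56.995209 = 164.081284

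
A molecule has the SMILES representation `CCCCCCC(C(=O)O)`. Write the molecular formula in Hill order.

C8H16O2

Atom tally by fragment:
  CH3 → C:1 H:3
  CH2 → C:1 H:2
  CH2 → C:1 H:2
  CH2 → C:1 H:2
  CH2 → C:1 H:2
  CH2 → C:1 H:2
  CH2COOH → C:2 H:3 O:2
Element totals:
  C: 8
  H: 16
  O: 2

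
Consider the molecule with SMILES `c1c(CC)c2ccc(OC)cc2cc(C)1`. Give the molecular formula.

C14H16O

Atom tally by fragment:
  naphthalene ring system core → C:10 H:8
  (− 3 ring H displaced by substituents)
  + C2H5 → C:2 H:5
  + OCH3 → C:1 H:3 O:1
  + CH3 → C:1 H:3
Element totals:
  C: 14
  H: 16
  O: 1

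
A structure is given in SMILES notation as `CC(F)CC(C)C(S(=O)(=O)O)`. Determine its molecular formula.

Atom tally by fragment:
  CH3 → C:1 H:3
  CH(F) → C:1 H:1 F:1
  CH2 → C:1 H:2
  CH(CH3) → C:2 H:4
  CH2SO3H → C:1 H:3 S:1 O:3
Element totals:
  C: 6
  H: 13
  F: 1
  O: 3
  S: 1

C6H13FO3S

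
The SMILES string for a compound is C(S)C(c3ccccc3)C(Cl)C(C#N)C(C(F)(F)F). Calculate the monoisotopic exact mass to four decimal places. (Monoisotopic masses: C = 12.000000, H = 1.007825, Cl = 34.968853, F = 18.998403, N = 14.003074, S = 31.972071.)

307.0409

Atom tally by fragment:
  HSCH2 → C:1 H:3 S:1
  CH(C6H5) → C:7 H:6
  CH(Cl) → C:1 H:1 Cl:1
  CH(CN) → C:2 H:1 N:1
  CH2CF3 → C:2 H:2 F:3
Element totals:
  C: 13
  H: 13
  Cl: 1
  F: 3
  N: 1
  S: 1
Molecular formula: C13H13ClF3NS.
  M = 13(12.0) + 13(1.007825) + 34.968853 + 3(18.998403) + 14.003074 + 31.972071
    = 156.000000 + 13.101725 + 34.968853 + 56.995209 + 14.003074 + 31.972071 = 307.040932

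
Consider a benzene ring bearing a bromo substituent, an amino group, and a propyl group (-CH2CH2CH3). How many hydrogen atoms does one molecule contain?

Atom tally by fragment:
  benzene ring core → C:6 H:6
  (− 3 ring H displaced by substituents)
  + Br → Br:1
  + NH2 → N:1 H:2
  + CH2CH2CH3 → C:3 H:7
Element totals:
  C: 9
  H: 12
  Br: 1
  N: 1

12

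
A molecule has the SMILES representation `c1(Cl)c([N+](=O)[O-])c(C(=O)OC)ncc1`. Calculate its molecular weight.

Atom tally by fragment:
  pyridine ring core → C:5 H:5 N:1
  (− 3 ring H displaced by substituents)
  + Cl → Cl:1
  + NO2 → N:1 O:2
  + COOCH3 → C:2 H:3 O:2
Element totals:
  C: 7
  H: 5
  Cl: 1
  N: 2
  O: 4
Molecular formula: C7H5ClN2O4.
  M = 7(12.011) + 5(1.008) + 35.45 + 2(14.007) + 4(15.999)
    = 84.077 + 5.040 + 35.450 + 28.014 + 63.996 = 216.577

216.58 g/mol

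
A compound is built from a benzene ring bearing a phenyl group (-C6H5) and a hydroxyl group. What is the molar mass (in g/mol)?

170.21 g/mol

Atom tally by fragment:
  benzene ring core → C:6 H:6
  (− 2 ring H displaced by substituents)
  + C6H5 → C:6 H:5
  + OH → O:1 H:1
Element totals:
  C: 12
  H: 10
  O: 1
Molecular formula: C12H10O.
  M = 12(12.011) + 10(1.008) + 15.999
    = 144.132 + 10.080 + 15.999 = 170.211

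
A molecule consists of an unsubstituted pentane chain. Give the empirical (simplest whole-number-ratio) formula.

Atom tally by fragment:
  CH3 → C:1 H:3
  CH2 → C:1 H:2
  CH2 → C:1 H:2
  CH2 → C:1 H:2
  CH3 → C:1 H:3
Element totals:
  C: 5
  H: 12
Molecular formula: C5H12.
gcd of subscripts (5, 12) = 1, so the empirical formula equals the molecular formula.

C5H12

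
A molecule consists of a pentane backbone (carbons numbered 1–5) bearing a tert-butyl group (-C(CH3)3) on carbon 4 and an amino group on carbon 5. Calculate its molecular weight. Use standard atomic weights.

Atom tally by fragment:
  CH3 → C:1 H:3
  CH2 → C:1 H:2
  CH2 → C:1 H:2
  CH(C(CH3)3) → C:5 H:10
  CH2NH2 → C:1 H:4 N:1
Element totals:
  C: 9
  H: 21
  N: 1
Molecular formula: C9H21N.
  M = 9(12.011) + 21(1.008) + 14.007
    = 108.099 + 21.168 + 14.007 = 143.274

143.27 g/mol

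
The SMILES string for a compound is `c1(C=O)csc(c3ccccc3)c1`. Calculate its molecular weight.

Atom tally by fragment:
  thiophene ring core → C:4 H:4 S:1
  (− 2 ring H displaced by substituents)
  + CHO → C:1 H:1 O:1
  + C6H5 → C:6 H:5
Element totals:
  C: 11
  H: 8
  O: 1
  S: 1
Molecular formula: C11H8OS.
  M = 11(12.011) + 8(1.008) + 15.999 + 32.06
    = 132.121 + 8.064 + 15.999 + 32.060 = 188.244

188.24 g/mol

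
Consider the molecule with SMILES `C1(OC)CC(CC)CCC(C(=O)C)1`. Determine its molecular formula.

C11H20O2

Atom tally by fragment:
  cyclohexane ring core → C:6 H:12
  (− 3 ring H displaced by substituents)
  + OCH3 → C:1 H:3 O:1
  + C2H5 → C:2 H:5
  + COCH3 → C:2 H:3 O:1
Element totals:
  C: 11
  H: 20
  O: 2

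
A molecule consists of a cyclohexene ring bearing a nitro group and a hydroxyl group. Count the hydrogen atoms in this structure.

Atom tally by fragment:
  cyclohexene ring core → C:6 H:10
  (− 2 ring H displaced by substituents)
  + NO2 → N:1 O:2
  + OH → O:1 H:1
Element totals:
  C: 6
  H: 9
  N: 1
  O: 3

9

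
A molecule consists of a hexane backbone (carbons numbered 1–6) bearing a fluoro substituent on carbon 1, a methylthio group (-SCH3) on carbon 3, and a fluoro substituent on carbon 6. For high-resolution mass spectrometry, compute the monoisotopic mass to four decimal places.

168.0784

Atom tally by fragment:
  FCH2 → C:1 H:2 F:1
  CH2 → C:1 H:2
  CH(SCH3) → C:2 H:4 S:1
  CH2 → C:1 H:2
  CH2 → C:1 H:2
  CH2F → C:1 H:2 F:1
Element totals:
  C: 7
  H: 14
  F: 2
  S: 1
Molecular formula: C7H14F2S.
  M = 7(12.0) + 14(1.007825) + 2(18.998403) + 31.972071
    = 84.000000 + 14.109550 + 37.996806 + 31.972071 = 168.078427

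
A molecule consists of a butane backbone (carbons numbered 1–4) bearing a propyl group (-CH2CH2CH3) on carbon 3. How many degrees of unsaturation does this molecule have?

0

Atom tally by fragment:
  CH3 → C:1 H:3
  CH2 → C:1 H:2
  CH(CH2CH2CH3) → C:4 H:8
  CH3 → C:1 H:3
Element totals:
  C: 7
  H: 16
Molecular formula: C7H16.
DoU = (2C + 2 + N − H − X) / 2 = (2·7 + 2 + 0 − 16 − 0) / 2 = 0.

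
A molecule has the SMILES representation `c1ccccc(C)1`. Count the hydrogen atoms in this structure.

8

Atom tally by fragment:
  benzene ring core → C:6 H:6
  (− 1 ring H displaced by substituents)
  + CH3 → C:1 H:3
Element totals:
  C: 7
  H: 8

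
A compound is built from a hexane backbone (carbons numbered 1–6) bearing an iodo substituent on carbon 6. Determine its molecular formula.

Atom tally by fragment:
  CH3 → C:1 H:3
  CH2 → C:1 H:2
  CH2 → C:1 H:2
  CH2 → C:1 H:2
  CH2 → C:1 H:2
  CH2I → C:1 H:2 I:1
Element totals:
  C: 6
  H: 13
  I: 1

C6H13I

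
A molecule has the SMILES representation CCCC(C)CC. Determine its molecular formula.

Atom tally by fragment:
  CH3 → C:1 H:3
  CH2 → C:1 H:2
  CH2 → C:1 H:2
  CH(CH3) → C:2 H:4
  CH2 → C:1 H:2
  CH3 → C:1 H:3
Element totals:
  C: 7
  H: 16

C7H16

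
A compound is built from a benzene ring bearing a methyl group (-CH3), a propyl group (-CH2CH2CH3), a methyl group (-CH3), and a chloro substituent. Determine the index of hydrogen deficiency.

Atom tally by fragment:
  benzene ring core → C:6 H:6
  (− 4 ring H displaced by substituents)
  + CH3 → C:1 H:3
  + CH2CH2CH3 → C:3 H:7
  + CH3 → C:1 H:3
  + Cl → Cl:1
Element totals:
  C: 11
  H: 15
  Cl: 1
Molecular formula: C11H15Cl.
DoU = (2C + 2 + N − H − X) / 2 = (2·11 + 2 + 0 − 15 − 1) / 2 = 4.

4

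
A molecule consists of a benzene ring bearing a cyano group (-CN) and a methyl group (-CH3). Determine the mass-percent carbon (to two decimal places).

Atom tally by fragment:
  benzene ring core → C:6 H:6
  (− 2 ring H displaced by substituents)
  + CN → C:1 N:1
  + CH3 → C:1 H:3
Element totals:
  C: 8
  H: 7
  N: 1
Molecular formula: C8H7N.
Molar mass = 117.151 g/mol.
Mass from C: 8 × 12.011 = 96.088 g/mol.
%C = 96.088 / 117.151 × 100 = 82.02%.

82.02%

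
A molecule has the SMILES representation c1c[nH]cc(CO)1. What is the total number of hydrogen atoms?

Atom tally by fragment:
  pyrrole ring core → C:4 H:5 N:1
  (− 1 ring H displaced by substituents)
  + CH2OH → C:1 H:3 O:1
Element totals:
  C: 5
  H: 7
  N: 1
  O: 1

7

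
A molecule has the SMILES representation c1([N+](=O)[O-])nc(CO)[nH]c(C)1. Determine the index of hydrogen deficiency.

4

Atom tally by fragment:
  imidazole ring core → C:3 H:4 N:2
  (− 3 ring H displaced by substituents)
  + NO2 → N:1 O:2
  + CH2OH → C:1 H:3 O:1
  + CH3 → C:1 H:3
Element totals:
  C: 5
  H: 7
  N: 3
  O: 3
Molecular formula: C5H7N3O3.
DoU = (2C + 2 + N − H − X) / 2 = (2·5 + 2 + 3 − 7 − 0) / 2 = 4.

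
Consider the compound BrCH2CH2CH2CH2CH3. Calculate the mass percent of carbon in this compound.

Element totals:
  C: 5
  H: 11
  Br: 1
Molecular formula: C5H11Br.
Molar mass = 151.047 g/mol.
Mass from C: 5 × 12.011 = 60.055 g/mol.
%C = 60.055 / 151.047 × 100 = 39.76%.

39.76%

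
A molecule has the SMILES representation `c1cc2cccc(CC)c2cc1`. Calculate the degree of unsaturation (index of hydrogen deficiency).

7

Atom tally by fragment:
  naphthalene ring system core → C:10 H:8
  (− 1 ring H displaced by substituents)
  + C2H5 → C:2 H:5
Element totals:
  C: 12
  H: 12
Molecular formula: C12H12.
DoU = (2C + 2 + N − H − X) / 2 = (2·12 + 2 + 0 − 12 − 0) / 2 = 7.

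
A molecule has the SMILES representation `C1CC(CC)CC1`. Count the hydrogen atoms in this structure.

14

Atom tally by fragment:
  cyclopentane ring core → C:5 H:10
  (− 1 ring H displaced by substituents)
  + C2H5 → C:2 H:5
Element totals:
  C: 7
  H: 14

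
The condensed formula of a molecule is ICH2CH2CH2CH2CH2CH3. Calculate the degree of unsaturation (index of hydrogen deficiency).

Atom tally by fragment:
  ICH2 → C:1 H:2 I:1
  CH2 → C:1 H:2
  CH2 → C:1 H:2
  CH2 → C:1 H:2
  CH2 → C:1 H:2
  CH3 → C:1 H:3
Element totals:
  C: 6
  H: 13
  I: 1
Molecular formula: C6H13I.
DoU = (2C + 2 + N − H − X) / 2 = (2·6 + 2 + 0 − 13 − 1) / 2 = 0.

0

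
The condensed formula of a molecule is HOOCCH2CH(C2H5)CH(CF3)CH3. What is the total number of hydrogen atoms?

Element totals:
  C: 8
  H: 13
  F: 3
  O: 2

13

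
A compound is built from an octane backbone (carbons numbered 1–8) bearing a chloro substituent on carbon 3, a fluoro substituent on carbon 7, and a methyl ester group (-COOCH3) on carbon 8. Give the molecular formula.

Atom tally by fragment:
  CH3 → C:1 H:3
  CH2 → C:1 H:2
  CH(Cl) → C:1 H:1 Cl:1
  CH2 → C:1 H:2
  CH2 → C:1 H:2
  CH2 → C:1 H:2
  CH(F) → C:1 H:1 F:1
  CH2COOCH3 → C:3 H:5 O:2
Element totals:
  C: 10
  H: 18
  Cl: 1
  F: 1
  O: 2

C10H18ClFO2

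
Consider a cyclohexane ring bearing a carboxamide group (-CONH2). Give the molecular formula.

C7H13NO

Atom tally by fragment:
  cyclohexane ring core → C:6 H:12
  (− 1 ring H displaced by substituents)
  + CONH2 → C:1 H:2 O:1 N:1
Element totals:
  C: 7
  H: 13
  N: 1
  O: 1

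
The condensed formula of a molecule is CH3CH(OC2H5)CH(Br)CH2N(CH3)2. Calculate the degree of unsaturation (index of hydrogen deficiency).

0

Element totals:
  C: 8
  H: 18
  Br: 1
  N: 1
  O: 1
Molecular formula: C8H18BrNO.
DoU = (2C + 2 + N − H − X) / 2 = (2·8 + 2 + 1 − 18 − 1) / 2 = 0.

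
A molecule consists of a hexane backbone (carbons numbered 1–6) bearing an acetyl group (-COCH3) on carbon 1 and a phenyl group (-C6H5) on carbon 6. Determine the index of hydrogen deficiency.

5

Atom tally by fragment:
  CH3COCH2 → C:3 H:5 O:1
  CH2 → C:1 H:2
  CH2 → C:1 H:2
  CH2 → C:1 H:2
  CH2 → C:1 H:2
  CH2C6H5 → C:7 H:7
Element totals:
  C: 14
  H: 20
  O: 1
Molecular formula: C14H20O.
DoU = (2C + 2 + N − H − X) / 2 = (2·14 + 2 + 0 − 20 − 0) / 2 = 5.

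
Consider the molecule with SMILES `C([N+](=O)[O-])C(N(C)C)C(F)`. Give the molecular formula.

C5H11FN2O2

Atom tally by fragment:
  O2NCH2 → C:1 H:2 N:1 O:2
  CH(N(CH3)2) → C:3 H:7 N:1
  CH2F → C:1 H:2 F:1
Element totals:
  C: 5
  H: 11
  F: 1
  N: 2
  O: 2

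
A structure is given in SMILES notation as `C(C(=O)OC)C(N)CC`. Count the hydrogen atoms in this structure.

13

Atom tally by fragment:
  CH3OOCCH2 → C:3 H:5 O:2
  CH(NH2) → C:1 H:3 N:1
  CH2 → C:1 H:2
  CH3 → C:1 H:3
Element totals:
  C: 6
  H: 13
  N: 1
  O: 2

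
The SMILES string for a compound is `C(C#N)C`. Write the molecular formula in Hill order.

Atom tally by fragment:
  NCCH2 → C:2 H:2 N:1
  CH3 → C:1 H:3
Element totals:
  C: 3
  H: 5
  N: 1

C3H5N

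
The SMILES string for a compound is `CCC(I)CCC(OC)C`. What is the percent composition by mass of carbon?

37.52%

Atom tally by fragment:
  CH3 → C:1 H:3
  CH2 → C:1 H:2
  CH(I) → C:1 H:1 I:1
  CH2 → C:1 H:2
  CH2 → C:1 H:2
  CH(OCH3) → C:2 H:4 O:1
  CH3 → C:1 H:3
Element totals:
  C: 8
  H: 17
  I: 1
  O: 1
Molecular formula: C8H17IO.
Molar mass = 256.127 g/mol.
Mass from C: 8 × 12.011 = 96.088 g/mol.
%C = 96.088 / 256.127 × 100 = 37.52%.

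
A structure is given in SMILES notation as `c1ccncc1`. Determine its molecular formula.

C5H5N

Atom tally by fragment:
  pyridine ring core → C:5 H:5 N:1
Element totals:
  C: 5
  H: 5
  N: 1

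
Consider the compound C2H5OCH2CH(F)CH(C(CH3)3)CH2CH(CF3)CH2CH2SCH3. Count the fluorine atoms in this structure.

Atom tally by fragment:
  C2H5OCH2 → C:3 H:7 O:1
  CH(F) → C:1 H:1 F:1
  CH(C(CH3)3) → C:5 H:10
  CH2 → C:1 H:2
  CH(CF3) → C:2 H:1 F:3
  CH2 → C:1 H:2
  CH2SCH3 → C:2 H:5 S:1
Element totals:
  C: 15
  H: 28
  F: 4
  O: 1
  S: 1

4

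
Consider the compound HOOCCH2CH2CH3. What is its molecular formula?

Element totals:
  C: 4
  H: 8
  O: 2

C4H8O2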